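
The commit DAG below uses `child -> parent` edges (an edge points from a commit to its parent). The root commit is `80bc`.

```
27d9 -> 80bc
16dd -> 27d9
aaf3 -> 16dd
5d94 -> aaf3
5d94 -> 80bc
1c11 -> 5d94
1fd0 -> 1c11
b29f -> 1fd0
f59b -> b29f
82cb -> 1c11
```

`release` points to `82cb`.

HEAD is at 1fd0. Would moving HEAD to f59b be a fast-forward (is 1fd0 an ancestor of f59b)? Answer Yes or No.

Yes

A fast-forward from 1fd0 to f59b is possible iff 1fd0 is an ancestor of f59b.
Ancestors of f59b: {16dd, 1c11, 1fd0, 27d9, 5d94, 80bc, aaf3, b29f, f59b}.
1fd0 is among them, so fast-forward is possible.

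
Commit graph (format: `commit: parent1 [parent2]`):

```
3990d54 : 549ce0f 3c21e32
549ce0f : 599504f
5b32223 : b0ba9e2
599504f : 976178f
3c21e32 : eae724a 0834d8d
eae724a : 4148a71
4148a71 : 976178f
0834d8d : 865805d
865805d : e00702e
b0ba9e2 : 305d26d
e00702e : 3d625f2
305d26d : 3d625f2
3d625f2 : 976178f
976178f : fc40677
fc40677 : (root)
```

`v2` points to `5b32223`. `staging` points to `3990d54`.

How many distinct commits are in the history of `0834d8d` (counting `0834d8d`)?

Walking parent pointers from 0834d8d: reachable set = {0834d8d, 3d625f2, 865805d, 976178f, e00702e, fc40677}.
That is 6 commits.

6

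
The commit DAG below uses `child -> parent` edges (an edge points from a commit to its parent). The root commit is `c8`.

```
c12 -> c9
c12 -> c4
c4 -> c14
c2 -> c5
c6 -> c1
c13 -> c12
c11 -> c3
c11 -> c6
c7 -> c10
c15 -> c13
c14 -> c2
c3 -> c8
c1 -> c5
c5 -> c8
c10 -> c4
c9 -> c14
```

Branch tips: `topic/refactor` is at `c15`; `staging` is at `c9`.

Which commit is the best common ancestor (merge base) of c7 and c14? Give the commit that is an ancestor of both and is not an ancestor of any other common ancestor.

c14

Ancestors of c7: {c10, c14, c2, c4, c5, c7, c8}.
Ancestors of c14: {c14, c2, c5, c8}.
Common ancestors: {c14, c2, c5, c8}.
Among these, c14 is not an ancestor of any other common ancestor — it is the merge base.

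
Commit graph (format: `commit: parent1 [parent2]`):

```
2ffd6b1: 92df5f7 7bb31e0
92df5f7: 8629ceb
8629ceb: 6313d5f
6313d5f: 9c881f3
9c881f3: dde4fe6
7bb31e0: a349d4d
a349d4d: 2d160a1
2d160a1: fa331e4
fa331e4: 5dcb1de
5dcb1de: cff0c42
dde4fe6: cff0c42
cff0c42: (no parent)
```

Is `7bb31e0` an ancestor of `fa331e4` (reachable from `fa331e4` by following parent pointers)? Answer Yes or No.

No

Ancestors of fa331e4: {5dcb1de, cff0c42, fa331e4}.
7bb31e0 is not in that set, so it is not an ancestor of fa331e4.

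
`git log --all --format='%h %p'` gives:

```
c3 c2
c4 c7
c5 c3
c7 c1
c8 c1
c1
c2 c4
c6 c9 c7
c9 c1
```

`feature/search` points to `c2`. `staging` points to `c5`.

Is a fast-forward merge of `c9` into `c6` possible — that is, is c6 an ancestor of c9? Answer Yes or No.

No

A fast-forward from c6 to c9 is possible iff c6 is an ancestor of c9.
Ancestors of c9: {c1, c9}.
c6 is not among them, so fast-forward is not possible.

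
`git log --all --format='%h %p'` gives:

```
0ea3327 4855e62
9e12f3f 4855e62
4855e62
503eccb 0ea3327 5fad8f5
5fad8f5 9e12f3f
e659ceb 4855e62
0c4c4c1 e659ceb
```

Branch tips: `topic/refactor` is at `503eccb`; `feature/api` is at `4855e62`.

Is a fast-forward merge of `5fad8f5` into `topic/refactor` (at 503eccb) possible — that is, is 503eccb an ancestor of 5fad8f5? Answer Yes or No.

No

A fast-forward from 503eccb to 5fad8f5 is possible iff 503eccb is an ancestor of 5fad8f5.
Ancestors of 5fad8f5: {4855e62, 5fad8f5, 9e12f3f}.
503eccb is not among them, so fast-forward is not possible.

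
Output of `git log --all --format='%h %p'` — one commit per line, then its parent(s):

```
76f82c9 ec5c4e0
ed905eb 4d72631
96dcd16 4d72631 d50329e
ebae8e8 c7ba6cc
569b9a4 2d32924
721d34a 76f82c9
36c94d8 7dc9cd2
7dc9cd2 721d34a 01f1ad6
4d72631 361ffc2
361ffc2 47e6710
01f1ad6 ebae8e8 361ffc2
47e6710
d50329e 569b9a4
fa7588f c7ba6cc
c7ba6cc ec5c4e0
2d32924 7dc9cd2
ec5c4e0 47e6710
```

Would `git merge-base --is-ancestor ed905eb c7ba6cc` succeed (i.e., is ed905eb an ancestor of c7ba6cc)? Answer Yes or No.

Ancestors of c7ba6cc: {47e6710, c7ba6cc, ec5c4e0}.
ed905eb is not in that set, so it is not an ancestor of c7ba6cc.

No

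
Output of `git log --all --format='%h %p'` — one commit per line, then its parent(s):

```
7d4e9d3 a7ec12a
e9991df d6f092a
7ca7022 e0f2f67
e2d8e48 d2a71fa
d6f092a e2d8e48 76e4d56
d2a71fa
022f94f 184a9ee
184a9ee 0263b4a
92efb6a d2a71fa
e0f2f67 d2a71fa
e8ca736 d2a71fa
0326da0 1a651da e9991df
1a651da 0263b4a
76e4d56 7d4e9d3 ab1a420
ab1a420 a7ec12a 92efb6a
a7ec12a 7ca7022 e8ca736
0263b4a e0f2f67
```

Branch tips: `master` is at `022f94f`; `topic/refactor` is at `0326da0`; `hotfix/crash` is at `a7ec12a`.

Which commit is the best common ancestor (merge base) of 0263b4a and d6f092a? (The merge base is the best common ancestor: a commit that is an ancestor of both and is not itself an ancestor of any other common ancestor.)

Ancestors of 0263b4a: {0263b4a, d2a71fa, e0f2f67}.
Ancestors of d6f092a: {76e4d56, 7ca7022, 7d4e9d3, 92efb6a, a7ec12a, ab1a420, d2a71fa, d6f092a, e0f2f67, e2d8e48, e8ca736}.
Common ancestors: {d2a71fa, e0f2f67}.
Among these, e0f2f67 is not an ancestor of any other common ancestor — it is the merge base.

e0f2f67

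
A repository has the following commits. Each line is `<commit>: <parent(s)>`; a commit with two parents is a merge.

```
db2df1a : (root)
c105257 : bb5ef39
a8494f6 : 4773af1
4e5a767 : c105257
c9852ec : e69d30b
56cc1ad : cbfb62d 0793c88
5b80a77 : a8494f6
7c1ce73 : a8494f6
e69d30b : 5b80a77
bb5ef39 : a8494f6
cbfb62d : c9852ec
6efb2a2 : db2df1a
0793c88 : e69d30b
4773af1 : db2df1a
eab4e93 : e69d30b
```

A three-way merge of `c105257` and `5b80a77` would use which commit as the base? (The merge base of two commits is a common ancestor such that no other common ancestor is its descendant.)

Ancestors of c105257: {4773af1, a8494f6, bb5ef39, c105257, db2df1a}.
Ancestors of 5b80a77: {4773af1, 5b80a77, a8494f6, db2df1a}.
Common ancestors: {4773af1, a8494f6, db2df1a}.
Among these, a8494f6 is not an ancestor of any other common ancestor — it is the merge base.

a8494f6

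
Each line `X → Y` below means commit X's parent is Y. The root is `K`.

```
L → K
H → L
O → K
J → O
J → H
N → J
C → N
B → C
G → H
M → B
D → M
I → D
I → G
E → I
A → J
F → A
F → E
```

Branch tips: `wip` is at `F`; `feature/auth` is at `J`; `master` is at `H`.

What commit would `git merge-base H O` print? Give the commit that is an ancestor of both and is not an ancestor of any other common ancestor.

K

Ancestors of H: {H, K, L}.
Ancestors of O: {K, O}.
Common ancestors: {K}.
The only common ancestor is K, so it is the merge base.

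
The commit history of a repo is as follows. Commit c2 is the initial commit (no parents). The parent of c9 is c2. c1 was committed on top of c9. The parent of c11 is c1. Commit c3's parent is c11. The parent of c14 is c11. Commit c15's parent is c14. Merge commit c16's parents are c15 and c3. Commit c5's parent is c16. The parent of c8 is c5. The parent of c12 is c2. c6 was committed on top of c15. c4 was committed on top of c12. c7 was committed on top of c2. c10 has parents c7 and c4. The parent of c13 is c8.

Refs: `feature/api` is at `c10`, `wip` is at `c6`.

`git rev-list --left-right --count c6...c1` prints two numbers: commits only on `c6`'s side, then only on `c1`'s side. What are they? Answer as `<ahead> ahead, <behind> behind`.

4 ahead, 0 behind

Reachable from c6: {c1, c11, c14, c15, c2, c6, c9}.
Reachable from c1: {c1, c2, c9}.
Only in c6's history (ahead): {c11, c14, c15, c6} — 4.
Only in c1's history (behind): {} — 0.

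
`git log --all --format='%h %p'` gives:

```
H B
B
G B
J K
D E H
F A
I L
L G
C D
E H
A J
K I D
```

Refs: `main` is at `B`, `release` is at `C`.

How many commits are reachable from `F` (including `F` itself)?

11

Walking parent pointers from F: reachable set = {A, B, D, E, F, G, H, I, J, K, L}.
That is 11 commits.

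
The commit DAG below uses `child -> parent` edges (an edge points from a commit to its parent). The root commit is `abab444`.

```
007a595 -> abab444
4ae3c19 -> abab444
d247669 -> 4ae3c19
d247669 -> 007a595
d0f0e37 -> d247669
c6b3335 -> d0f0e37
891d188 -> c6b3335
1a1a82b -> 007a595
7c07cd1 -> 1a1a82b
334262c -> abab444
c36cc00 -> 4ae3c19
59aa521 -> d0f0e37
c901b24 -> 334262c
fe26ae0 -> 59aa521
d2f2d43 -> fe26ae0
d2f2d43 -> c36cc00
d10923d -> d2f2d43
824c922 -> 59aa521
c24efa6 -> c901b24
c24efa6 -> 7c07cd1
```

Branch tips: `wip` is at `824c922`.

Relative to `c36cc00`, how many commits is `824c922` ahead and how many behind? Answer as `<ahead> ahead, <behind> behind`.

5 ahead, 1 behind

Reachable from 824c922: {007a595, 4ae3c19, 59aa521, 824c922, abab444, d0f0e37, d247669}.
Reachable from c36cc00: {4ae3c19, abab444, c36cc00}.
Only in 824c922's history (ahead): {007a595, 59aa521, 824c922, d0f0e37, d247669} — 5.
Only in c36cc00's history (behind): {c36cc00} — 1.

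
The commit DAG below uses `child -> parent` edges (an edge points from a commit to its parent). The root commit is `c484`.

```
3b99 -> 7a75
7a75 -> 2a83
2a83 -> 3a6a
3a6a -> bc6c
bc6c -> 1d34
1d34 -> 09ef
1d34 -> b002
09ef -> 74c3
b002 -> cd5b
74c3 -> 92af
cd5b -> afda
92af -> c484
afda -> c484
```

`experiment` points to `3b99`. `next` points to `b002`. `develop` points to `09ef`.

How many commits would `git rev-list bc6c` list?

Walking parent pointers from bc6c: reachable set = {09ef, 1d34, 74c3, 92af, afda, b002, bc6c, c484, cd5b}.
That is 9 commits.

9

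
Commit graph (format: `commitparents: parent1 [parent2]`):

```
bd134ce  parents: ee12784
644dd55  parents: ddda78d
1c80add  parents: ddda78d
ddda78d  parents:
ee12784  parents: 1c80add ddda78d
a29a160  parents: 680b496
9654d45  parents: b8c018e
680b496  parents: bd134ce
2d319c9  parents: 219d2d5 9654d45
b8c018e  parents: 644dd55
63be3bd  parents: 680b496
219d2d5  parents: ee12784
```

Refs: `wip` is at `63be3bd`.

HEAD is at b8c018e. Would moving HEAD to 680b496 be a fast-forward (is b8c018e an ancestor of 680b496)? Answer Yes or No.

A fast-forward from b8c018e to 680b496 is possible iff b8c018e is an ancestor of 680b496.
Ancestors of 680b496: {1c80add, 680b496, bd134ce, ddda78d, ee12784}.
b8c018e is not among them, so fast-forward is not possible.

No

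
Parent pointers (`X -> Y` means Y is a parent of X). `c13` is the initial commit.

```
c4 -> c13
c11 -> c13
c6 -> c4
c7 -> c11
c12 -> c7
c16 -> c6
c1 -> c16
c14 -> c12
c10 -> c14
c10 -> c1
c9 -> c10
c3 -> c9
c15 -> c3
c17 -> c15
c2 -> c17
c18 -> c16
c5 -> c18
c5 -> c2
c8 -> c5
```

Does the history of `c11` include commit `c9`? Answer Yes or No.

No

Ancestors of c11: {c11, c13}.
c9 is not in that set, so it is not an ancestor of c11.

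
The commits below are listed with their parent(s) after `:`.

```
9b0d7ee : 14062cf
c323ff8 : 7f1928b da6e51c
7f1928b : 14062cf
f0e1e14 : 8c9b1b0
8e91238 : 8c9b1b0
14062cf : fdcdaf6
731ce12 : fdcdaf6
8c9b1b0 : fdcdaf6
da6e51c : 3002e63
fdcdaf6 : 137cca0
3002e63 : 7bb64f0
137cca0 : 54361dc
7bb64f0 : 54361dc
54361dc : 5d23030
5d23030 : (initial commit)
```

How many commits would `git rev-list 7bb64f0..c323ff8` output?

Reachable from c323ff8: {137cca0, 14062cf, 3002e63, 54361dc, 5d23030, 7bb64f0, 7f1928b, c323ff8, da6e51c, fdcdaf6}.
Reachable from 7bb64f0: {54361dc, 5d23030, 7bb64f0}.
In c323ff8's history but not 7bb64f0's: {137cca0, 14062cf, 3002e63, 7f1928b, c323ff8, da6e51c, fdcdaf6} — 7 commits.

7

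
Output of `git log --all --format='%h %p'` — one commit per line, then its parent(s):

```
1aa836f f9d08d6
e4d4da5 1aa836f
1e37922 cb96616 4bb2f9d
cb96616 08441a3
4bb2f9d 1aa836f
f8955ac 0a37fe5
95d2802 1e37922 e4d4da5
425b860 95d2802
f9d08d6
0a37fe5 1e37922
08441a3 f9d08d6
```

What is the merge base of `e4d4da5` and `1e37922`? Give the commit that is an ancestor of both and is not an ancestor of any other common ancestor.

1aa836f

Ancestors of e4d4da5: {1aa836f, e4d4da5, f9d08d6}.
Ancestors of 1e37922: {08441a3, 1aa836f, 1e37922, 4bb2f9d, cb96616, f9d08d6}.
Common ancestors: {1aa836f, f9d08d6}.
Among these, 1aa836f is not an ancestor of any other common ancestor — it is the merge base.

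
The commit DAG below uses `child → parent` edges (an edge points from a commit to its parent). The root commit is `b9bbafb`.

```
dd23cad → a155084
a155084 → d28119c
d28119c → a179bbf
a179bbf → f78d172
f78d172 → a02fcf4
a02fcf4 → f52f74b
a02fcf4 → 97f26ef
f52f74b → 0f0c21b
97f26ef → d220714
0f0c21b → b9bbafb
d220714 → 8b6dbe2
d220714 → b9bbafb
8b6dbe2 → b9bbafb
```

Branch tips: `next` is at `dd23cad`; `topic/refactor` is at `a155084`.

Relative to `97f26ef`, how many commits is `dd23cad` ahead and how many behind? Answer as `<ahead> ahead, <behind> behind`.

8 ahead, 0 behind

Reachable from dd23cad: {0f0c21b, 8b6dbe2, 97f26ef, a02fcf4, a155084, a179bbf, b9bbafb, d220714, d28119c, dd23cad, f52f74b, f78d172}.
Reachable from 97f26ef: {8b6dbe2, 97f26ef, b9bbafb, d220714}.
Only in dd23cad's history (ahead): {0f0c21b, a02fcf4, a155084, a179bbf, d28119c, dd23cad, f52f74b, f78d172} — 8.
Only in 97f26ef's history (behind): {} — 0.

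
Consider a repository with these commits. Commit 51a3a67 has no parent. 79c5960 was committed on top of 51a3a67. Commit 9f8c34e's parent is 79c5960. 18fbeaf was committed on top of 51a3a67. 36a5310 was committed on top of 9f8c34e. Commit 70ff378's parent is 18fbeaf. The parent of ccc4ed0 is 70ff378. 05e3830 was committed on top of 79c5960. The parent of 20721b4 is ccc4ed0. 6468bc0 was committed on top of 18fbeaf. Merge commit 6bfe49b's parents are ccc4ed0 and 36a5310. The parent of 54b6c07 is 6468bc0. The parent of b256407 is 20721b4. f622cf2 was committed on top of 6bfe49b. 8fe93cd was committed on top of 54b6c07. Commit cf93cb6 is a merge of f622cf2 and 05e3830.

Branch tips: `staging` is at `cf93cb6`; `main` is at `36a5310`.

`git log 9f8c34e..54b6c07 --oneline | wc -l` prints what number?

Reachable from 54b6c07: {18fbeaf, 51a3a67, 54b6c07, 6468bc0}.
Reachable from 9f8c34e: {51a3a67, 79c5960, 9f8c34e}.
In 54b6c07's history but not 9f8c34e's: {18fbeaf, 54b6c07, 6468bc0} — 3 commits.

3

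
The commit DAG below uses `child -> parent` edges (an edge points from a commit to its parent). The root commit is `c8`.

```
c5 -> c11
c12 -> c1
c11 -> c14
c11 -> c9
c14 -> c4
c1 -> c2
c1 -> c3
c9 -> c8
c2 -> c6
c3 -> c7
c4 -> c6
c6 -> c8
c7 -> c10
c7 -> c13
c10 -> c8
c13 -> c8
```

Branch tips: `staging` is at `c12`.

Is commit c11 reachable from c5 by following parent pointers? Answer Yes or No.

Ancestors of c5 (commits reachable by following parents): {c11, c14, c4, c5, c6, c8, c9}.
c11 is in that set, so it is an ancestor of c5.

Yes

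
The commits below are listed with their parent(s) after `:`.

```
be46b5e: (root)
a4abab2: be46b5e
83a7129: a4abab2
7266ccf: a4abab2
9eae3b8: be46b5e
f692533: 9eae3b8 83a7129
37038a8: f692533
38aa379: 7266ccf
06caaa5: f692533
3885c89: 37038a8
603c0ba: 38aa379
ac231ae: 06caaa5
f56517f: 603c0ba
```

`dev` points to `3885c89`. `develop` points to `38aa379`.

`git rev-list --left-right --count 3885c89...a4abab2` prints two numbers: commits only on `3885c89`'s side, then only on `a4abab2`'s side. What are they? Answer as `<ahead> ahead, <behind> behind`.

Reachable from 3885c89: {37038a8, 3885c89, 83a7129, 9eae3b8, a4abab2, be46b5e, f692533}.
Reachable from a4abab2: {a4abab2, be46b5e}.
Only in 3885c89's history (ahead): {37038a8, 3885c89, 83a7129, 9eae3b8, f692533} — 5.
Only in a4abab2's history (behind): {} — 0.

5 ahead, 0 behind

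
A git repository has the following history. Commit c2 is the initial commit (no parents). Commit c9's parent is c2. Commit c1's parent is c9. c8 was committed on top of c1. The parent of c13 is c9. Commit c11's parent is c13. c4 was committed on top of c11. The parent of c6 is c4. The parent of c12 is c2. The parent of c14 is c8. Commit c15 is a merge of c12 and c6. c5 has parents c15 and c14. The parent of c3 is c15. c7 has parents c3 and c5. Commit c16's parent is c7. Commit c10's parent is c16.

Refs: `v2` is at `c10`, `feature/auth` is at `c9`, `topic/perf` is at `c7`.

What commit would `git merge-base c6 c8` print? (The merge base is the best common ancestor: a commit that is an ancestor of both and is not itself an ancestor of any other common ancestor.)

Ancestors of c6: {c11, c13, c2, c4, c6, c9}.
Ancestors of c8: {c1, c2, c8, c9}.
Common ancestors: {c2, c9}.
Among these, c9 is not an ancestor of any other common ancestor — it is the merge base.

c9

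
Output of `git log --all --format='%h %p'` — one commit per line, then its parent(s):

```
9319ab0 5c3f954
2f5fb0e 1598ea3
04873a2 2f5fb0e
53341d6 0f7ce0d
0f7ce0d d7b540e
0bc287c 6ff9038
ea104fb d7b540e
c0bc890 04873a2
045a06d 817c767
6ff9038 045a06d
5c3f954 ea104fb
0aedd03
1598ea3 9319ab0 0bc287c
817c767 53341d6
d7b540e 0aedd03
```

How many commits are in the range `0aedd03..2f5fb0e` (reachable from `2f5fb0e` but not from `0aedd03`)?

12

Reachable from 2f5fb0e: {045a06d, 0aedd03, 0bc287c, 0f7ce0d, 1598ea3, 2f5fb0e, 53341d6, 5c3f954, 6ff9038, 817c767, 9319ab0, d7b540e, ea104fb}.
Reachable from 0aedd03: {0aedd03}.
In 2f5fb0e's history but not 0aedd03's: {045a06d, 0bc287c, 0f7ce0d, 1598ea3, 2f5fb0e, 53341d6, 5c3f954, 6ff9038, 817c767, 9319ab0, d7b540e, ea104fb} — 12 commits.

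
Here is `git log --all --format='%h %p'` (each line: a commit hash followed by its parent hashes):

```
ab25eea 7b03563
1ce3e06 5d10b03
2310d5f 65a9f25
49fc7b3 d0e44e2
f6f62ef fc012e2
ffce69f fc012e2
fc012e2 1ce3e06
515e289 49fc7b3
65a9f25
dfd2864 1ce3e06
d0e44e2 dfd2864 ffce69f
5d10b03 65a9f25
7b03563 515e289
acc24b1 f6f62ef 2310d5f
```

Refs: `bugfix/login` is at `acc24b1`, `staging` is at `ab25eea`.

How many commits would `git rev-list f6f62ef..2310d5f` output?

Reachable from 2310d5f: {2310d5f, 65a9f25}.
Reachable from f6f62ef: {1ce3e06, 5d10b03, 65a9f25, f6f62ef, fc012e2}.
In 2310d5f's history but not f6f62ef's: {2310d5f} — 1 commit.

1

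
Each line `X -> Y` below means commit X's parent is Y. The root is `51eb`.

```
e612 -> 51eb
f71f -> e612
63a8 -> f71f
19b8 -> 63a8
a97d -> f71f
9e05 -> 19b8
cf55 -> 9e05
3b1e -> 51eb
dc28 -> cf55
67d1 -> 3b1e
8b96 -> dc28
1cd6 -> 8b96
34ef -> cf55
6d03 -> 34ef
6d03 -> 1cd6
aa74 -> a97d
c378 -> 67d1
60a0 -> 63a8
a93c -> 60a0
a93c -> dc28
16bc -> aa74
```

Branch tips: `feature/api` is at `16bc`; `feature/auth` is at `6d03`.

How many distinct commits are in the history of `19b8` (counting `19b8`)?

Walking parent pointers from 19b8: reachable set = {19b8, 51eb, 63a8, e612, f71f}.
That is 5 commits.

5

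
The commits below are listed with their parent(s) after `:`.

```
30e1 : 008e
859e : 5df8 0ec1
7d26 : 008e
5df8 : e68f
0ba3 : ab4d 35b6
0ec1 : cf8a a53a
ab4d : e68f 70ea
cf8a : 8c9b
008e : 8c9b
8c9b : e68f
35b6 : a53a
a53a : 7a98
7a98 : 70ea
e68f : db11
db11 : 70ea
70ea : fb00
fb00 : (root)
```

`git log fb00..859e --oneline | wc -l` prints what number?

10

Reachable from 859e: {0ec1, 5df8, 70ea, 7a98, 859e, 8c9b, a53a, cf8a, db11, e68f, fb00}.
Reachable from fb00: {fb00}.
In 859e's history but not fb00's: {0ec1, 5df8, 70ea, 7a98, 859e, 8c9b, a53a, cf8a, db11, e68f} — 10 commits.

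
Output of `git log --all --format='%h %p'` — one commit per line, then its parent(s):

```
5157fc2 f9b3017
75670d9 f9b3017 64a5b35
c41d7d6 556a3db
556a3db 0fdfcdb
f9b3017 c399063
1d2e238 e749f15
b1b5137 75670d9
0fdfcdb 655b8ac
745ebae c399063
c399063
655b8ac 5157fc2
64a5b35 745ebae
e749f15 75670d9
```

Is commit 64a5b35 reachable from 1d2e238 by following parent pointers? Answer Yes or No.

Ancestors of 1d2e238 (commits reachable by following parents): {1d2e238, 64a5b35, 745ebae, 75670d9, c399063, e749f15, f9b3017}.
64a5b35 is in that set, so it is an ancestor of 1d2e238.

Yes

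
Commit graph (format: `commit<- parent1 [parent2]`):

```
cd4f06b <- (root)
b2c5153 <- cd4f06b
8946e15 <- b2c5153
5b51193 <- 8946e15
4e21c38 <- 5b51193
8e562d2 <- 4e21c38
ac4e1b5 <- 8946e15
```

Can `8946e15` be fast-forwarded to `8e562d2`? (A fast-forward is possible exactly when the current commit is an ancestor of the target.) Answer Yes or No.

A fast-forward from 8946e15 to 8e562d2 is possible iff 8946e15 is an ancestor of 8e562d2.
Ancestors of 8e562d2: {4e21c38, 5b51193, 8946e15, 8e562d2, b2c5153, cd4f06b}.
8946e15 is among them, so fast-forward is possible.

Yes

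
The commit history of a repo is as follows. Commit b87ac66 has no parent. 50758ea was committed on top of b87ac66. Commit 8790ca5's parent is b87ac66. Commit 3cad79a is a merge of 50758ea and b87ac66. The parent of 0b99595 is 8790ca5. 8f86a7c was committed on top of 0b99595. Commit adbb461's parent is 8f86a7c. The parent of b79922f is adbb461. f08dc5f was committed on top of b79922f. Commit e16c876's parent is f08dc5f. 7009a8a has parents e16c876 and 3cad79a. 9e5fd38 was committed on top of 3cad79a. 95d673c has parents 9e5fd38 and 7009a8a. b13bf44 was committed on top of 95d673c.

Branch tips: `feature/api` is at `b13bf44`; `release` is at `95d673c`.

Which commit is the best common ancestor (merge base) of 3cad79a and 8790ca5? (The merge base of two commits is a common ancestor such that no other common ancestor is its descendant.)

b87ac66

Ancestors of 3cad79a: {3cad79a, 50758ea, b87ac66}.
Ancestors of 8790ca5: {8790ca5, b87ac66}.
Common ancestors: {b87ac66}.
The only common ancestor is b87ac66, so it is the merge base.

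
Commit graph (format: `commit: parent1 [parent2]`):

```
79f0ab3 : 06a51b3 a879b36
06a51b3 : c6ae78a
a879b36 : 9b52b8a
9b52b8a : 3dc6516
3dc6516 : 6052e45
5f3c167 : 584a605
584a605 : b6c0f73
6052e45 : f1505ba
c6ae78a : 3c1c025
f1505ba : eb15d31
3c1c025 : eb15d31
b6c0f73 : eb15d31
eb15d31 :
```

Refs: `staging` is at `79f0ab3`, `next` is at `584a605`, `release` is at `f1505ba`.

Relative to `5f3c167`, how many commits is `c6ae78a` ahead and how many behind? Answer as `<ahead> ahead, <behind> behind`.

Reachable from c6ae78a: {3c1c025, c6ae78a, eb15d31}.
Reachable from 5f3c167: {584a605, 5f3c167, b6c0f73, eb15d31}.
Only in c6ae78a's history (ahead): {3c1c025, c6ae78a} — 2.
Only in 5f3c167's history (behind): {584a605, 5f3c167, b6c0f73} — 3.

2 ahead, 3 behind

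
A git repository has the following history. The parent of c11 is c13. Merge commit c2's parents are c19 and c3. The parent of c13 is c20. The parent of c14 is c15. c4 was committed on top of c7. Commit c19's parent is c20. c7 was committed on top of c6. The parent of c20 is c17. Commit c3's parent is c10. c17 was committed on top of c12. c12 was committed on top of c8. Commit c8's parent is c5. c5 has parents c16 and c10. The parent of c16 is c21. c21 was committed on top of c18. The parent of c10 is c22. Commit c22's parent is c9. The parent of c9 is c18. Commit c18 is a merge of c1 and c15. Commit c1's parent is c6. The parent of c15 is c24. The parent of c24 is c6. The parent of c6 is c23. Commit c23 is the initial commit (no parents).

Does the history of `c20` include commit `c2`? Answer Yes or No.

No

Ancestors of c20: {c1, c10, c12, c15, c16, c17, c18, c20, c21, c22, c23, c24, c5, c6, c8, c9}.
c2 is not in that set, so it is not an ancestor of c20.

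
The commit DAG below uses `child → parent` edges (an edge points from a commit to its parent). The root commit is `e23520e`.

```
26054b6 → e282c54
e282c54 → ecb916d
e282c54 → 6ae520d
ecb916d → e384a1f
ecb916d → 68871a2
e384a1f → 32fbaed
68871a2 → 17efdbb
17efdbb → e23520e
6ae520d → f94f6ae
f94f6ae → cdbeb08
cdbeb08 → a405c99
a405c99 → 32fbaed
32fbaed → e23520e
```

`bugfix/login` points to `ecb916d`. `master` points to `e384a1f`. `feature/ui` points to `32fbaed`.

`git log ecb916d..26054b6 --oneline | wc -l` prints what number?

Reachable from 26054b6: {17efdbb, 26054b6, 32fbaed, 68871a2, 6ae520d, a405c99, cdbeb08, e23520e, e282c54, e384a1f, ecb916d, f94f6ae}.
Reachable from ecb916d: {17efdbb, 32fbaed, 68871a2, e23520e, e384a1f, ecb916d}.
In 26054b6's history but not ecb916d's: {26054b6, 6ae520d, a405c99, cdbeb08, e282c54, f94f6ae} — 6 commits.

6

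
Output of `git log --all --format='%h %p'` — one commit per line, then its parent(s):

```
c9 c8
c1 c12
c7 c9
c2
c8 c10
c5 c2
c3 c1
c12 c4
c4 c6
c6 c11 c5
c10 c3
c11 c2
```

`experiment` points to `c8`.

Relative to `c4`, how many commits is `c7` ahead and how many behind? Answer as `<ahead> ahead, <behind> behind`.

Reachable from c7: {c1, c10, c11, c12, c2, c3, c4, c5, c6, c7, c8, c9}.
Reachable from c4: {c11, c2, c4, c5, c6}.
Only in c7's history (ahead): {c1, c10, c12, c3, c7, c8, c9} — 7.
Only in c4's history (behind): {} — 0.

7 ahead, 0 behind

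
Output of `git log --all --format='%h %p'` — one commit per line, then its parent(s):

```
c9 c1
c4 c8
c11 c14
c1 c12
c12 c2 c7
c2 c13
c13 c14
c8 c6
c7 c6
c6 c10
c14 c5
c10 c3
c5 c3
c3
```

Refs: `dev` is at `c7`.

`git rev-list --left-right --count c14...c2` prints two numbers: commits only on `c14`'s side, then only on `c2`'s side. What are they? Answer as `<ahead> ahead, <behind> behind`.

Reachable from c14: {c14, c3, c5}.
Reachable from c2: {c13, c14, c2, c3, c5}.
Only in c14's history (ahead): {} — 0.
Only in c2's history (behind): {c13, c2} — 2.

0 ahead, 2 behind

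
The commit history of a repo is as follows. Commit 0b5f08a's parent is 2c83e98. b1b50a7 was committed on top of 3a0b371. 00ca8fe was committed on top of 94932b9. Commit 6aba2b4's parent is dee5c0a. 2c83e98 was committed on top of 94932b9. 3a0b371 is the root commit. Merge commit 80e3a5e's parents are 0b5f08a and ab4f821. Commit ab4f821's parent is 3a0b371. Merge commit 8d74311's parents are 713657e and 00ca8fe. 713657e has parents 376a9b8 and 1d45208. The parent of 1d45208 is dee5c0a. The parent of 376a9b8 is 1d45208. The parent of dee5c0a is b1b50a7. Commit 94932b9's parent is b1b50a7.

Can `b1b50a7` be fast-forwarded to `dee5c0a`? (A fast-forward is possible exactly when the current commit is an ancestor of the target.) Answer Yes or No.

Yes

A fast-forward from b1b50a7 to dee5c0a is possible iff b1b50a7 is an ancestor of dee5c0a.
Ancestors of dee5c0a: {3a0b371, b1b50a7, dee5c0a}.
b1b50a7 is among them, so fast-forward is possible.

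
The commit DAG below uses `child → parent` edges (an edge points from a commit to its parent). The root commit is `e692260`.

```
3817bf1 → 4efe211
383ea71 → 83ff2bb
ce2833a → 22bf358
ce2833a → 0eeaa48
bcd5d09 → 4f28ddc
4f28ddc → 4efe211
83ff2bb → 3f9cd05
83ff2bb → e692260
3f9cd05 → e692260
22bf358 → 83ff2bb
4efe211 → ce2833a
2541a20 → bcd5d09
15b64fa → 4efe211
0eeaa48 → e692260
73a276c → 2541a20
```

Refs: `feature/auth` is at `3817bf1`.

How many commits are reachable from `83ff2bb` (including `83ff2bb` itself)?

Walking parent pointers from 83ff2bb: reachable set = {3f9cd05, 83ff2bb, e692260}.
That is 3 commits.

3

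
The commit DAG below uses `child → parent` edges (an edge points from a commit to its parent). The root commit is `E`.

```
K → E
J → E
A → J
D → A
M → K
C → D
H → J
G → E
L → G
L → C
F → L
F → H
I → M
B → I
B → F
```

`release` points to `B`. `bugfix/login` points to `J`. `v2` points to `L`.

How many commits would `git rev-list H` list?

Walking parent pointers from H: reachable set = {E, H, J}.
That is 3 commits.

3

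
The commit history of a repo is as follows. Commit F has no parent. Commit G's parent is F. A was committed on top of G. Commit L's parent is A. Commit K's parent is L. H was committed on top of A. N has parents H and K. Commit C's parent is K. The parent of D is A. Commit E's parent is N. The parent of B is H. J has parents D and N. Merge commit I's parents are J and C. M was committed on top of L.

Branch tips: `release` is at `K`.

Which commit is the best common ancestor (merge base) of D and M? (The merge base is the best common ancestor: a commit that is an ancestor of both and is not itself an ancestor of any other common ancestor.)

Ancestors of D: {A, D, F, G}.
Ancestors of M: {A, F, G, L, M}.
Common ancestors: {A, F, G}.
Among these, A is not an ancestor of any other common ancestor — it is the merge base.

A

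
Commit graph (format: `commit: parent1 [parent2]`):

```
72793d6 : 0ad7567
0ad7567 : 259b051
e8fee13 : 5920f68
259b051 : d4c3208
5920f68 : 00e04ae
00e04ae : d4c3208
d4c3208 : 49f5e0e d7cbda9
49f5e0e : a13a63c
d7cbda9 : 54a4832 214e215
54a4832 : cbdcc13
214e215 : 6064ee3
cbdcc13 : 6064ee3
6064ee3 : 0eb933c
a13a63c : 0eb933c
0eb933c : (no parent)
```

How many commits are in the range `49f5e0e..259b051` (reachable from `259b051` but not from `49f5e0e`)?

7

Reachable from 259b051: {0eb933c, 214e215, 259b051, 49f5e0e, 54a4832, 6064ee3, a13a63c, cbdcc13, d4c3208, d7cbda9}.
Reachable from 49f5e0e: {0eb933c, 49f5e0e, a13a63c}.
In 259b051's history but not 49f5e0e's: {214e215, 259b051, 54a4832, 6064ee3, cbdcc13, d4c3208, d7cbda9} — 7 commits.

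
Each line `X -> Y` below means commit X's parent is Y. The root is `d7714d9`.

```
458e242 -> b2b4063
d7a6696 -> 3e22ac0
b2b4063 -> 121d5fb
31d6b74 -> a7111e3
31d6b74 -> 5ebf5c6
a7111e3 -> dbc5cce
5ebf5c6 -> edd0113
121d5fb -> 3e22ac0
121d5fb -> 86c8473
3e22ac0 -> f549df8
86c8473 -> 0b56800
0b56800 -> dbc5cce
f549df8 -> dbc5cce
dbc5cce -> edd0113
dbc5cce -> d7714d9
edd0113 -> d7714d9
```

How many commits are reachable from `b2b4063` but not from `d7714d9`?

Reachable from b2b4063: {0b56800, 121d5fb, 3e22ac0, 86c8473, b2b4063, d7714d9, dbc5cce, edd0113, f549df8}.
Reachable from d7714d9: {d7714d9}.
In b2b4063's history but not d7714d9's: {0b56800, 121d5fb, 3e22ac0, 86c8473, b2b4063, dbc5cce, edd0113, f549df8} — 8 commits.

8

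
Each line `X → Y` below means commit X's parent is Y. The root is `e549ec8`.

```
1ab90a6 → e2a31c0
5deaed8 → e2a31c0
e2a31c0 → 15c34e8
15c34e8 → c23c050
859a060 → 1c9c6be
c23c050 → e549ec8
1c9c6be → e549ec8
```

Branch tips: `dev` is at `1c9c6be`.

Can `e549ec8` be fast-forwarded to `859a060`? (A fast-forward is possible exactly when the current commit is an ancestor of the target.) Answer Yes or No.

Yes

A fast-forward from e549ec8 to 859a060 is possible iff e549ec8 is an ancestor of 859a060.
Ancestors of 859a060: {1c9c6be, 859a060, e549ec8}.
e549ec8 is among them, so fast-forward is possible.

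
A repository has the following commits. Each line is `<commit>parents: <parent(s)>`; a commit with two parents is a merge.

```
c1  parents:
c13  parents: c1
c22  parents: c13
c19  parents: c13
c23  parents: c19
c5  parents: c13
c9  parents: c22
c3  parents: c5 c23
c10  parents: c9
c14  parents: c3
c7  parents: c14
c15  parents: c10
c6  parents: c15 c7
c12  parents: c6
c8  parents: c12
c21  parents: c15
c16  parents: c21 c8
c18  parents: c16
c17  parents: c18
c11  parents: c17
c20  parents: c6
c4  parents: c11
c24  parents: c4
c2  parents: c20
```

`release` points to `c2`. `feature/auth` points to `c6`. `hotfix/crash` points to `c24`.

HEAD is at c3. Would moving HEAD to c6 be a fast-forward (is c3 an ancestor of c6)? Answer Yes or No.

A fast-forward from c3 to c6 is possible iff c3 is an ancestor of c6.
Ancestors of c6: {c1, c10, c13, c14, c15, c19, c22, c23, c3, c5, c6, c7, c9}.
c3 is among them, so fast-forward is possible.

Yes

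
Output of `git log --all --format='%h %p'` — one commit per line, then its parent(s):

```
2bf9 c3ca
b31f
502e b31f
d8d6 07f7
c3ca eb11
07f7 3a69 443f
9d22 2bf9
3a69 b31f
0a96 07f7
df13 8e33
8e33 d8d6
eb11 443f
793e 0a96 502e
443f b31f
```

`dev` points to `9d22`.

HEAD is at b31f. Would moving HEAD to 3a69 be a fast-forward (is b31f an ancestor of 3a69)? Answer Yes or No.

Yes

A fast-forward from b31f to 3a69 is possible iff b31f is an ancestor of 3a69.
Ancestors of 3a69: {3a69, b31f}.
b31f is among them, so fast-forward is possible.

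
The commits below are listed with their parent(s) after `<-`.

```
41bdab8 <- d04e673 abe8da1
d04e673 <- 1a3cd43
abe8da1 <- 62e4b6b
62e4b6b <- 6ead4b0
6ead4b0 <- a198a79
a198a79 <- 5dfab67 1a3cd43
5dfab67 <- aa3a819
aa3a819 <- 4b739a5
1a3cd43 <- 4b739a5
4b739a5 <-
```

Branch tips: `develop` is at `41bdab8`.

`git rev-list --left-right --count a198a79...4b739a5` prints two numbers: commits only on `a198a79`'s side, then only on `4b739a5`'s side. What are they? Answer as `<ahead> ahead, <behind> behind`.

Reachable from a198a79: {1a3cd43, 4b739a5, 5dfab67, a198a79, aa3a819}.
Reachable from 4b739a5: {4b739a5}.
Only in a198a79's history (ahead): {1a3cd43, 5dfab67, a198a79, aa3a819} — 4.
Only in 4b739a5's history (behind): {} — 0.

4 ahead, 0 behind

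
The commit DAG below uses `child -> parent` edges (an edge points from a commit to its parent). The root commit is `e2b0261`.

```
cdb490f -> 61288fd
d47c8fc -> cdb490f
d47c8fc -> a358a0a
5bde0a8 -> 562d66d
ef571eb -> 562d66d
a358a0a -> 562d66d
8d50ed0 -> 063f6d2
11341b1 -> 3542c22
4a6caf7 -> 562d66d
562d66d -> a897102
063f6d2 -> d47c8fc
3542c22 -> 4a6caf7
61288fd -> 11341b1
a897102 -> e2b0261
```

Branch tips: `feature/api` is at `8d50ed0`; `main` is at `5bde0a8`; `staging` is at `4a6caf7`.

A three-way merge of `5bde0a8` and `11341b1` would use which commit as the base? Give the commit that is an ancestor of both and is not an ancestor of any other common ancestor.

562d66d

Ancestors of 5bde0a8: {562d66d, 5bde0a8, a897102, e2b0261}.
Ancestors of 11341b1: {11341b1, 3542c22, 4a6caf7, 562d66d, a897102, e2b0261}.
Common ancestors: {562d66d, a897102, e2b0261}.
Among these, 562d66d is not an ancestor of any other common ancestor — it is the merge base.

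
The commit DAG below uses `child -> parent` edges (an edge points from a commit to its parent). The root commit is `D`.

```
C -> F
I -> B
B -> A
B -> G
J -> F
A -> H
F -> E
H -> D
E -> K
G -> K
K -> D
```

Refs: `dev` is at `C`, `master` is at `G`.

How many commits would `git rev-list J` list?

Walking parent pointers from J: reachable set = {D, E, F, J, K}.
That is 5 commits.

5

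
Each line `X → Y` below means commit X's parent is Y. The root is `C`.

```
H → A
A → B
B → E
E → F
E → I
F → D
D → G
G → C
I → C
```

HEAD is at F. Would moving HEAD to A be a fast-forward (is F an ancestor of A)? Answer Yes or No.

A fast-forward from F to A is possible iff F is an ancestor of A.
Ancestors of A: {A, B, C, D, E, F, G, I}.
F is among them, so fast-forward is possible.

Yes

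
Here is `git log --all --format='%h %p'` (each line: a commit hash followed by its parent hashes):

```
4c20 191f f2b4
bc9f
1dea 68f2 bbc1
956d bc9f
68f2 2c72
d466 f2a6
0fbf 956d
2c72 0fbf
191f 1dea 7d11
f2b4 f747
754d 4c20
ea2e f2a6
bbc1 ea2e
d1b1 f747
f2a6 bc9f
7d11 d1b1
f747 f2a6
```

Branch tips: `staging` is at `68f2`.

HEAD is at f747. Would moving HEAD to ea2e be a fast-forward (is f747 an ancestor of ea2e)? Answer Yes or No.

A fast-forward from f747 to ea2e is possible iff f747 is an ancestor of ea2e.
Ancestors of ea2e: {bc9f, ea2e, f2a6}.
f747 is not among them, so fast-forward is not possible.

No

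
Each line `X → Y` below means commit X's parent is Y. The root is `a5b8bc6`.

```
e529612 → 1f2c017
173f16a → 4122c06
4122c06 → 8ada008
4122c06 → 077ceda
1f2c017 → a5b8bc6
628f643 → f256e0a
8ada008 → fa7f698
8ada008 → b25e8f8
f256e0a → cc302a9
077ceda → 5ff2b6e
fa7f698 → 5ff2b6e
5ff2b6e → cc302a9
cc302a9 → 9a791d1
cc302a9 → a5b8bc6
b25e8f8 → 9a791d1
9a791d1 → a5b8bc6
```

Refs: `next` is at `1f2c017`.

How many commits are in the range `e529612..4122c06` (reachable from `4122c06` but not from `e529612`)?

Reachable from 4122c06: {077ceda, 4122c06, 5ff2b6e, 8ada008, 9a791d1, a5b8bc6, b25e8f8, cc302a9, fa7f698}.
Reachable from e529612: {1f2c017, a5b8bc6, e529612}.
In 4122c06's history but not e529612's: {077ceda, 4122c06, 5ff2b6e, 8ada008, 9a791d1, b25e8f8, cc302a9, fa7f698} — 8 commits.

8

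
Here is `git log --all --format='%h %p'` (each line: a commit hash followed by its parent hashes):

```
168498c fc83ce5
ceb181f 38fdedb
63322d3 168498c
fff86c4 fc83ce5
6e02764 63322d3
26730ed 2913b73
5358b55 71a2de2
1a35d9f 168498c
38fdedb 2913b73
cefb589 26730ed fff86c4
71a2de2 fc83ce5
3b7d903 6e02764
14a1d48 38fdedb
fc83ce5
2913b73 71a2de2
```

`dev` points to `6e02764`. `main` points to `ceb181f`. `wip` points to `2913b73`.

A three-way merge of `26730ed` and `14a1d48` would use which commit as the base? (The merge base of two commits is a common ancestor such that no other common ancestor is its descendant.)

Ancestors of 26730ed: {26730ed, 2913b73, 71a2de2, fc83ce5}.
Ancestors of 14a1d48: {14a1d48, 2913b73, 38fdedb, 71a2de2, fc83ce5}.
Common ancestors: {2913b73, 71a2de2, fc83ce5}.
Among these, 2913b73 is not an ancestor of any other common ancestor — it is the merge base.

2913b73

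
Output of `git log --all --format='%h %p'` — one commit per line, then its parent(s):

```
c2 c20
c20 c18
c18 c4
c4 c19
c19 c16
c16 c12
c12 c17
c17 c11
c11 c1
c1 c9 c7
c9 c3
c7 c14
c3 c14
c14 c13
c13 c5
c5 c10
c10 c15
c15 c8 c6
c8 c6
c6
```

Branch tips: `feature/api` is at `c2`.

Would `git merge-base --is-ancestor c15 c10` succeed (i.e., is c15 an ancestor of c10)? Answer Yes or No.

Ancestors of c10 (commits reachable by following parents): {c10, c15, c6, c8}.
c15 is in that set, so it is an ancestor of c10.

Yes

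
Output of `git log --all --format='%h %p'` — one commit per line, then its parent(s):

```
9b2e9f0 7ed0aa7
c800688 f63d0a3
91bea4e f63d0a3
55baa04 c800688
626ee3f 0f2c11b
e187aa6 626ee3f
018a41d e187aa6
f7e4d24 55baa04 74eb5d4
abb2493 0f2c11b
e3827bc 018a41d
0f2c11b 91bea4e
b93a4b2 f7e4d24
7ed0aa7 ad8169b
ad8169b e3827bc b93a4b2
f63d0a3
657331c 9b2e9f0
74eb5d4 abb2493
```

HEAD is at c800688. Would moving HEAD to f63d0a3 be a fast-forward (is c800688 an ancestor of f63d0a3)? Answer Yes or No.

No

A fast-forward from c800688 to f63d0a3 is possible iff c800688 is an ancestor of f63d0a3.
Ancestors of f63d0a3: {f63d0a3}.
c800688 is not among them, so fast-forward is not possible.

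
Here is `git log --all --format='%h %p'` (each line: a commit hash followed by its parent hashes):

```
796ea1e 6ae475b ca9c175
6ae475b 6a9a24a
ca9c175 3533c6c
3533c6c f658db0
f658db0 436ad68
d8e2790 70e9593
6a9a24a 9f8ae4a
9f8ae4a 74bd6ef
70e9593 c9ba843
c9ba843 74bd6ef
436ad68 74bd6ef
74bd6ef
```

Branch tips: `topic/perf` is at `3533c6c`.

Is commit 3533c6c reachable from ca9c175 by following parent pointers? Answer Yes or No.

Yes

Ancestors of ca9c175 (commits reachable by following parents): {3533c6c, 436ad68, 74bd6ef, ca9c175, f658db0}.
3533c6c is in that set, so it is an ancestor of ca9c175.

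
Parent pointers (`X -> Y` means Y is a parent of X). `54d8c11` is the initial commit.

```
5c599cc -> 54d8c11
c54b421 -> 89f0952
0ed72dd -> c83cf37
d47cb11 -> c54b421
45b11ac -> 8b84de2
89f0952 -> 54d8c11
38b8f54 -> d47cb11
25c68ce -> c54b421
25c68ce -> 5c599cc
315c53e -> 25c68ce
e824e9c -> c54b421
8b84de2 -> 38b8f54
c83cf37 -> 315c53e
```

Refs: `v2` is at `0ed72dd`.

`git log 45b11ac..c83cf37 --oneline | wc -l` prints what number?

4

Reachable from c83cf37: {25c68ce, 315c53e, 54d8c11, 5c599cc, 89f0952, c54b421, c83cf37}.
Reachable from 45b11ac: {38b8f54, 45b11ac, 54d8c11, 89f0952, 8b84de2, c54b421, d47cb11}.
In c83cf37's history but not 45b11ac's: {25c68ce, 315c53e, 5c599cc, c83cf37} — 4 commits.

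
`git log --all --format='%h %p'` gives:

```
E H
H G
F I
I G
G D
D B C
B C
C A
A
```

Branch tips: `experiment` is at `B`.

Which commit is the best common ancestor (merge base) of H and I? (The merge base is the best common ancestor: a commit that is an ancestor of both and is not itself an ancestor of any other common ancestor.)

G

Ancestors of H: {A, B, C, D, G, H}.
Ancestors of I: {A, B, C, D, G, I}.
Common ancestors: {A, B, C, D, G}.
Among these, G is not an ancestor of any other common ancestor — it is the merge base.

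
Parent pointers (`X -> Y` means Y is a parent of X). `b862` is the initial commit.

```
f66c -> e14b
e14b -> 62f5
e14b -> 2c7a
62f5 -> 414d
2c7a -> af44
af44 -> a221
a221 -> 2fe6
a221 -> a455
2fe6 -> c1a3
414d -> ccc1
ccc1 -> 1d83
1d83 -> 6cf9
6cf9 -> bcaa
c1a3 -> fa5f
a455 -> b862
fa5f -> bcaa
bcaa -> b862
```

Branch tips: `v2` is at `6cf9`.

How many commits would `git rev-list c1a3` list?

4

Walking parent pointers from c1a3: reachable set = {b862, bcaa, c1a3, fa5f}.
That is 4 commits.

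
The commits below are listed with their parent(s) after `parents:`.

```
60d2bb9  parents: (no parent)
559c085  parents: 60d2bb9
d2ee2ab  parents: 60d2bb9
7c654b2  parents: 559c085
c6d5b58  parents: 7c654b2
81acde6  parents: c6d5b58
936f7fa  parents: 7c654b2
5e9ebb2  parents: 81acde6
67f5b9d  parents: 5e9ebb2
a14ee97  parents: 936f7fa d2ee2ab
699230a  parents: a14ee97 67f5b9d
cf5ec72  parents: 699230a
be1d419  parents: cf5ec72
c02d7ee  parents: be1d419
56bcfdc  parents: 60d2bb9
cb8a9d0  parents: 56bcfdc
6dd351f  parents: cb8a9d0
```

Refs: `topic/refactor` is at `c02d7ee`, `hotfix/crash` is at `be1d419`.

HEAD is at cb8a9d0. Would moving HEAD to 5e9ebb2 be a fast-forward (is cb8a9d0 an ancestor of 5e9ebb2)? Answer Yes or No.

A fast-forward from cb8a9d0 to 5e9ebb2 is possible iff cb8a9d0 is an ancestor of 5e9ebb2.
Ancestors of 5e9ebb2: {559c085, 5e9ebb2, 60d2bb9, 7c654b2, 81acde6, c6d5b58}.
cb8a9d0 is not among them, so fast-forward is not possible.

No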